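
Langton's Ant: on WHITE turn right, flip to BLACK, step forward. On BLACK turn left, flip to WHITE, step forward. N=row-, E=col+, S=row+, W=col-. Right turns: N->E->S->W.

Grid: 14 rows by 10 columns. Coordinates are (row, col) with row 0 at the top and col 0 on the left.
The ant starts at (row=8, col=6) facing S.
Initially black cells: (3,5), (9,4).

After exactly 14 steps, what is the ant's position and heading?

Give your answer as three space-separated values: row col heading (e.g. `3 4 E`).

Answer: 7 7 N

Derivation:
Step 1: on WHITE (8,6): turn R to W, flip to black, move to (8,5). |black|=3
Step 2: on WHITE (8,5): turn R to N, flip to black, move to (7,5). |black|=4
Step 3: on WHITE (7,5): turn R to E, flip to black, move to (7,6). |black|=5
Step 4: on WHITE (7,6): turn R to S, flip to black, move to (8,6). |black|=6
Step 5: on BLACK (8,6): turn L to E, flip to white, move to (8,7). |black|=5
Step 6: on WHITE (8,7): turn R to S, flip to black, move to (9,7). |black|=6
Step 7: on WHITE (9,7): turn R to W, flip to black, move to (9,6). |black|=7
Step 8: on WHITE (9,6): turn R to N, flip to black, move to (8,6). |black|=8
Step 9: on WHITE (8,6): turn R to E, flip to black, move to (8,7). |black|=9
Step 10: on BLACK (8,7): turn L to N, flip to white, move to (7,7). |black|=8
Step 11: on WHITE (7,7): turn R to E, flip to black, move to (7,8). |black|=9
Step 12: on WHITE (7,8): turn R to S, flip to black, move to (8,8). |black|=10
Step 13: on WHITE (8,8): turn R to W, flip to black, move to (8,7). |black|=11
Step 14: on WHITE (8,7): turn R to N, flip to black, move to (7,7). |black|=12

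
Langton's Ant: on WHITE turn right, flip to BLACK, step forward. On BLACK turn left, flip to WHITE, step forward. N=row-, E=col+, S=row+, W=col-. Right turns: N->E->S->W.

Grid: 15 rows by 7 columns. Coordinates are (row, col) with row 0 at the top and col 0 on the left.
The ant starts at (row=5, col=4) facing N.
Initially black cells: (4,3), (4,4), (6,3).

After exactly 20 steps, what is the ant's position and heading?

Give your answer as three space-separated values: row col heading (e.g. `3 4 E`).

Answer: 5 2 S

Derivation:
Step 1: on WHITE (5,4): turn R to E, flip to black, move to (5,5). |black|=4
Step 2: on WHITE (5,5): turn R to S, flip to black, move to (6,5). |black|=5
Step 3: on WHITE (6,5): turn R to W, flip to black, move to (6,4). |black|=6
Step 4: on WHITE (6,4): turn R to N, flip to black, move to (5,4). |black|=7
Step 5: on BLACK (5,4): turn L to W, flip to white, move to (5,3). |black|=6
Step 6: on WHITE (5,3): turn R to N, flip to black, move to (4,3). |black|=7
Step 7: on BLACK (4,3): turn L to W, flip to white, move to (4,2). |black|=6
Step 8: on WHITE (4,2): turn R to N, flip to black, move to (3,2). |black|=7
Step 9: on WHITE (3,2): turn R to E, flip to black, move to (3,3). |black|=8
Step 10: on WHITE (3,3): turn R to S, flip to black, move to (4,3). |black|=9
Step 11: on WHITE (4,3): turn R to W, flip to black, move to (4,2). |black|=10
Step 12: on BLACK (4,2): turn L to S, flip to white, move to (5,2). |black|=9
Step 13: on WHITE (5,2): turn R to W, flip to black, move to (5,1). |black|=10
Step 14: on WHITE (5,1): turn R to N, flip to black, move to (4,1). |black|=11
Step 15: on WHITE (4,1): turn R to E, flip to black, move to (4,2). |black|=12
Step 16: on WHITE (4,2): turn R to S, flip to black, move to (5,2). |black|=13
Step 17: on BLACK (5,2): turn L to E, flip to white, move to (5,3). |black|=12
Step 18: on BLACK (5,3): turn L to N, flip to white, move to (4,3). |black|=11
Step 19: on BLACK (4,3): turn L to W, flip to white, move to (4,2). |black|=10
Step 20: on BLACK (4,2): turn L to S, flip to white, move to (5,2). |black|=9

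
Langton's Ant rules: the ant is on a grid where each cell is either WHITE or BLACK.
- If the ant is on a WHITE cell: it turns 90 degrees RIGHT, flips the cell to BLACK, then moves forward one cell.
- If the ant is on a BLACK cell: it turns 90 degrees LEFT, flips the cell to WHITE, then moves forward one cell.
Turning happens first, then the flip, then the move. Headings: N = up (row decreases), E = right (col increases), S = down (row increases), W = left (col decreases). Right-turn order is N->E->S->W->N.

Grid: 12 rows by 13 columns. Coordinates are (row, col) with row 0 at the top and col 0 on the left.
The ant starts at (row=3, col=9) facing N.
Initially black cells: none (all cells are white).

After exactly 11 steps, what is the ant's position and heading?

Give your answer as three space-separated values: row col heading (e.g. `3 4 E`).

Step 1: on WHITE (3,9): turn R to E, flip to black, move to (3,10). |black|=1
Step 2: on WHITE (3,10): turn R to S, flip to black, move to (4,10). |black|=2
Step 3: on WHITE (4,10): turn R to W, flip to black, move to (4,9). |black|=3
Step 4: on WHITE (4,9): turn R to N, flip to black, move to (3,9). |black|=4
Step 5: on BLACK (3,9): turn L to W, flip to white, move to (3,8). |black|=3
Step 6: on WHITE (3,8): turn R to N, flip to black, move to (2,8). |black|=4
Step 7: on WHITE (2,8): turn R to E, flip to black, move to (2,9). |black|=5
Step 8: on WHITE (2,9): turn R to S, flip to black, move to (3,9). |black|=6
Step 9: on WHITE (3,9): turn R to W, flip to black, move to (3,8). |black|=7
Step 10: on BLACK (3,8): turn L to S, flip to white, move to (4,8). |black|=6
Step 11: on WHITE (4,8): turn R to W, flip to black, move to (4,7). |black|=7

Answer: 4 7 W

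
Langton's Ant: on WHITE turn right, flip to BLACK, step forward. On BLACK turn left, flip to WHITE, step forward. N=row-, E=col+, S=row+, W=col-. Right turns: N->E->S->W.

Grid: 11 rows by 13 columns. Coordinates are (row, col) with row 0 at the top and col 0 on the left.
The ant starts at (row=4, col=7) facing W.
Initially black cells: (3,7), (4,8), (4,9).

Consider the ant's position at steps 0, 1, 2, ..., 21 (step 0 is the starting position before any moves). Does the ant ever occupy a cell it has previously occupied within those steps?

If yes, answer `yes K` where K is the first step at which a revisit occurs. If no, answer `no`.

Step 1: on WHITE (4,7): turn R to N, flip to black, move to (3,7). |black|=4 — new cell
Step 2: on BLACK (3,7): turn L to W, flip to white, move to (3,6). |black|=3 — new cell
Step 3: on WHITE (3,6): turn R to N, flip to black, move to (2,6). |black|=4 — new cell
Step 4: on WHITE (2,6): turn R to E, flip to black, move to (2,7). |black|=5 — new cell
Step 5: on WHITE (2,7): turn R to S, flip to black, move to (3,7). |black|=6 — REVISIT

Answer: yes 5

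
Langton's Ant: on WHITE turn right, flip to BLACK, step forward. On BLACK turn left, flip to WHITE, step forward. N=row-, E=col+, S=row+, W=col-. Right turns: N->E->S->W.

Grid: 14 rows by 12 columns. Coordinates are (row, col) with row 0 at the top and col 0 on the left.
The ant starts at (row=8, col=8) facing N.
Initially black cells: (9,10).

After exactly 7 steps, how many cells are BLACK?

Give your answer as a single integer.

Step 1: on WHITE (8,8): turn R to E, flip to black, move to (8,9). |black|=2
Step 2: on WHITE (8,9): turn R to S, flip to black, move to (9,9). |black|=3
Step 3: on WHITE (9,9): turn R to W, flip to black, move to (9,8). |black|=4
Step 4: on WHITE (9,8): turn R to N, flip to black, move to (8,8). |black|=5
Step 5: on BLACK (8,8): turn L to W, flip to white, move to (8,7). |black|=4
Step 6: on WHITE (8,7): turn R to N, flip to black, move to (7,7). |black|=5
Step 7: on WHITE (7,7): turn R to E, flip to black, move to (7,8). |black|=6

Answer: 6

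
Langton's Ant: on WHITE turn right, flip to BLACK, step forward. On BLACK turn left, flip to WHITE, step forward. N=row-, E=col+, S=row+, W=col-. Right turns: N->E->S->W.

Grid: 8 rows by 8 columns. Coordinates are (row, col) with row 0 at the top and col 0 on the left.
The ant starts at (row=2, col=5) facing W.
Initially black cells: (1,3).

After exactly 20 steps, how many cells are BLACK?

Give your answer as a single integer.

Answer: 7

Derivation:
Step 1: on WHITE (2,5): turn R to N, flip to black, move to (1,5). |black|=2
Step 2: on WHITE (1,5): turn R to E, flip to black, move to (1,6). |black|=3
Step 3: on WHITE (1,6): turn R to S, flip to black, move to (2,6). |black|=4
Step 4: on WHITE (2,6): turn R to W, flip to black, move to (2,5). |black|=5
Step 5: on BLACK (2,5): turn L to S, flip to white, move to (3,5). |black|=4
Step 6: on WHITE (3,5): turn R to W, flip to black, move to (3,4). |black|=5
Step 7: on WHITE (3,4): turn R to N, flip to black, move to (2,4). |black|=6
Step 8: on WHITE (2,4): turn R to E, flip to black, move to (2,5). |black|=7
Step 9: on WHITE (2,5): turn R to S, flip to black, move to (3,5). |black|=8
Step 10: on BLACK (3,5): turn L to E, flip to white, move to (3,6). |black|=7
Step 11: on WHITE (3,6): turn R to S, flip to black, move to (4,6). |black|=8
Step 12: on WHITE (4,6): turn R to W, flip to black, move to (4,5). |black|=9
Step 13: on WHITE (4,5): turn R to N, flip to black, move to (3,5). |black|=10
Step 14: on WHITE (3,5): turn R to E, flip to black, move to (3,6). |black|=11
Step 15: on BLACK (3,6): turn L to N, flip to white, move to (2,6). |black|=10
Step 16: on BLACK (2,6): turn L to W, flip to white, move to (2,5). |black|=9
Step 17: on BLACK (2,5): turn L to S, flip to white, move to (3,5). |black|=8
Step 18: on BLACK (3,5): turn L to E, flip to white, move to (3,6). |black|=7
Step 19: on WHITE (3,6): turn R to S, flip to black, move to (4,6). |black|=8
Step 20: on BLACK (4,6): turn L to E, flip to white, move to (4,7). |black|=7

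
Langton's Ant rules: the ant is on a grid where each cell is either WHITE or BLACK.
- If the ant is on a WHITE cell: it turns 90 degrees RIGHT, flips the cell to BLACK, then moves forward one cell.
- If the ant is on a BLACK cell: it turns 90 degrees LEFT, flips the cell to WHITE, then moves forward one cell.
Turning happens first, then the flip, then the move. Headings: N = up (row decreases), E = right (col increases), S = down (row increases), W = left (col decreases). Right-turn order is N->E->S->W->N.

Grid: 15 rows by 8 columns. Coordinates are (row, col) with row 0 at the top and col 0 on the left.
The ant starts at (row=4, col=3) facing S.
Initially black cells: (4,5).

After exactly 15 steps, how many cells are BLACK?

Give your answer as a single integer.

Answer: 10

Derivation:
Step 1: on WHITE (4,3): turn R to W, flip to black, move to (4,2). |black|=2
Step 2: on WHITE (4,2): turn R to N, flip to black, move to (3,2). |black|=3
Step 3: on WHITE (3,2): turn R to E, flip to black, move to (3,3). |black|=4
Step 4: on WHITE (3,3): turn R to S, flip to black, move to (4,3). |black|=5
Step 5: on BLACK (4,3): turn L to E, flip to white, move to (4,4). |black|=4
Step 6: on WHITE (4,4): turn R to S, flip to black, move to (5,4). |black|=5
Step 7: on WHITE (5,4): turn R to W, flip to black, move to (5,3). |black|=6
Step 8: on WHITE (5,3): turn R to N, flip to black, move to (4,3). |black|=7
Step 9: on WHITE (4,3): turn R to E, flip to black, move to (4,4). |black|=8
Step 10: on BLACK (4,4): turn L to N, flip to white, move to (3,4). |black|=7
Step 11: on WHITE (3,4): turn R to E, flip to black, move to (3,5). |black|=8
Step 12: on WHITE (3,5): turn R to S, flip to black, move to (4,5). |black|=9
Step 13: on BLACK (4,5): turn L to E, flip to white, move to (4,6). |black|=8
Step 14: on WHITE (4,6): turn R to S, flip to black, move to (5,6). |black|=9
Step 15: on WHITE (5,6): turn R to W, flip to black, move to (5,5). |black|=10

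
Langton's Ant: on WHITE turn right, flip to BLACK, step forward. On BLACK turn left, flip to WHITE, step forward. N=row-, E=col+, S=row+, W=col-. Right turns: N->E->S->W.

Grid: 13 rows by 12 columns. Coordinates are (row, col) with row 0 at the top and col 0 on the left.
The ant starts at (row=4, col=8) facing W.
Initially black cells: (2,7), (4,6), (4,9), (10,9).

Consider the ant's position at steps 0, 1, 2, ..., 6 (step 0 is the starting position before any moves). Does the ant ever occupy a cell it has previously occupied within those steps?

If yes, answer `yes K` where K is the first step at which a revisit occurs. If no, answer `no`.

Step 1: on WHITE (4,8): turn R to N, flip to black, move to (3,8). |black|=5 — new cell
Step 2: on WHITE (3,8): turn R to E, flip to black, move to (3,9). |black|=6 — new cell
Step 3: on WHITE (3,9): turn R to S, flip to black, move to (4,9). |black|=7 — new cell
Step 4: on BLACK (4,9): turn L to E, flip to white, move to (4,10). |black|=6 — new cell
Step 5: on WHITE (4,10): turn R to S, flip to black, move to (5,10). |black|=7 — new cell
Step 6: on WHITE (5,10): turn R to W, flip to black, move to (5,9). |black|=8 — new cell
No revisit within 6 steps.

Answer: no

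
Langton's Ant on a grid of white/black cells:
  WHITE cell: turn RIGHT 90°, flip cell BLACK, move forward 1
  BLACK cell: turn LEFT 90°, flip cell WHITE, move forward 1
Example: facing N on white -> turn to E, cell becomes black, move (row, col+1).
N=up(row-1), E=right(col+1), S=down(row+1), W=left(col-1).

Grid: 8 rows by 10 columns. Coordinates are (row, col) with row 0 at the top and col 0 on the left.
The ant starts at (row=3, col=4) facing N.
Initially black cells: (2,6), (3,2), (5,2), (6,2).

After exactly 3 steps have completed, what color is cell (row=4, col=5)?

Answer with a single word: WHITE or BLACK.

Answer: BLACK

Derivation:
Step 1: on WHITE (3,4): turn R to E, flip to black, move to (3,5). |black|=5
Step 2: on WHITE (3,5): turn R to S, flip to black, move to (4,5). |black|=6
Step 3: on WHITE (4,5): turn R to W, flip to black, move to (4,4). |black|=7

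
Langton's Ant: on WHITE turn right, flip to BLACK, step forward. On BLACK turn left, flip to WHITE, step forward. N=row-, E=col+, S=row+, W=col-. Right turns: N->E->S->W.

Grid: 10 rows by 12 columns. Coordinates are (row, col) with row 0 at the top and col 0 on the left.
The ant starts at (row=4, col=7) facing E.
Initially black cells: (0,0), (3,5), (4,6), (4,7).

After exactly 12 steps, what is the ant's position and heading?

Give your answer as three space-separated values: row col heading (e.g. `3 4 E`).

Answer: 4 7 E

Derivation:
Step 1: on BLACK (4,7): turn L to N, flip to white, move to (3,7). |black|=3
Step 2: on WHITE (3,7): turn R to E, flip to black, move to (3,8). |black|=4
Step 3: on WHITE (3,8): turn R to S, flip to black, move to (4,8). |black|=5
Step 4: on WHITE (4,8): turn R to W, flip to black, move to (4,7). |black|=6
Step 5: on WHITE (4,7): turn R to N, flip to black, move to (3,7). |black|=7
Step 6: on BLACK (3,7): turn L to W, flip to white, move to (3,6). |black|=6
Step 7: on WHITE (3,6): turn R to N, flip to black, move to (2,6). |black|=7
Step 8: on WHITE (2,6): turn R to E, flip to black, move to (2,7). |black|=8
Step 9: on WHITE (2,7): turn R to S, flip to black, move to (3,7). |black|=9
Step 10: on WHITE (3,7): turn R to W, flip to black, move to (3,6). |black|=10
Step 11: on BLACK (3,6): turn L to S, flip to white, move to (4,6). |black|=9
Step 12: on BLACK (4,6): turn L to E, flip to white, move to (4,7). |black|=8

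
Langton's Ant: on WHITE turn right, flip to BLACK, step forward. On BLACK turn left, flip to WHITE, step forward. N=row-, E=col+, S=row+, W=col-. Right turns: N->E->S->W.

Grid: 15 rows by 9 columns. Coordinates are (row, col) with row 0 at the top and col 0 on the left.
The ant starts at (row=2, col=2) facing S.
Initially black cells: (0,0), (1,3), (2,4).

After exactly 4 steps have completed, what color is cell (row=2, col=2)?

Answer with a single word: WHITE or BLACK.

Step 1: on WHITE (2,2): turn R to W, flip to black, move to (2,1). |black|=4
Step 2: on WHITE (2,1): turn R to N, flip to black, move to (1,1). |black|=5
Step 3: on WHITE (1,1): turn R to E, flip to black, move to (1,2). |black|=6
Step 4: on WHITE (1,2): turn R to S, flip to black, move to (2,2). |black|=7

Answer: BLACK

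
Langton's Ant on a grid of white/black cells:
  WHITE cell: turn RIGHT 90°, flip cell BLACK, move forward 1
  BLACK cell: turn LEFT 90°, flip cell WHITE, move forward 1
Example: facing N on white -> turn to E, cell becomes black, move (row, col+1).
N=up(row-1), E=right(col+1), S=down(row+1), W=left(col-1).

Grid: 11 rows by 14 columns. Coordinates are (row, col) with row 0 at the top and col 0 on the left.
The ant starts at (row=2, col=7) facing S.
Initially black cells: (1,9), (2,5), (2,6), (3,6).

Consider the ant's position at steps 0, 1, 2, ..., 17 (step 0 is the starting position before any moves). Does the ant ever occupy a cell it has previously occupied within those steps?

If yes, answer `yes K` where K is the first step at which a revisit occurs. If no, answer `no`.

Step 1: on WHITE (2,7): turn R to W, flip to black, move to (2,6). |black|=5 — new cell
Step 2: on BLACK (2,6): turn L to S, flip to white, move to (3,6). |black|=4 — new cell
Step 3: on BLACK (3,6): turn L to E, flip to white, move to (3,7). |black|=3 — new cell
Step 4: on WHITE (3,7): turn R to S, flip to black, move to (4,7). |black|=4 — new cell
Step 5: on WHITE (4,7): turn R to W, flip to black, move to (4,6). |black|=5 — new cell
Step 6: on WHITE (4,6): turn R to N, flip to black, move to (3,6). |black|=6 — REVISIT

Answer: yes 6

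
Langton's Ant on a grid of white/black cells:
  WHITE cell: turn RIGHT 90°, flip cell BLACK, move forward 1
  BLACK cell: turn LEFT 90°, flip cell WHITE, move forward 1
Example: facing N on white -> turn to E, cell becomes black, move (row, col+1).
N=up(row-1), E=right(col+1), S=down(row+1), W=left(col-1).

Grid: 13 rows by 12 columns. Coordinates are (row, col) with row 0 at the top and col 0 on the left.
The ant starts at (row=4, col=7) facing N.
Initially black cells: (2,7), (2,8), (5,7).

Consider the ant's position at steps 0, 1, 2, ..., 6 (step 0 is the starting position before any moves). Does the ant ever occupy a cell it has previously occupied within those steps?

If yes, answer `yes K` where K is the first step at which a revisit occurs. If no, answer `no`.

Step 1: on WHITE (4,7): turn R to E, flip to black, move to (4,8). |black|=4 — new cell
Step 2: on WHITE (4,8): turn R to S, flip to black, move to (5,8). |black|=5 — new cell
Step 3: on WHITE (5,8): turn R to W, flip to black, move to (5,7). |black|=6 — new cell
Step 4: on BLACK (5,7): turn L to S, flip to white, move to (6,7). |black|=5 — new cell
Step 5: on WHITE (6,7): turn R to W, flip to black, move to (6,6). |black|=6 — new cell
Step 6: on WHITE (6,6): turn R to N, flip to black, move to (5,6). |black|=7 — new cell
No revisit within 6 steps.

Answer: no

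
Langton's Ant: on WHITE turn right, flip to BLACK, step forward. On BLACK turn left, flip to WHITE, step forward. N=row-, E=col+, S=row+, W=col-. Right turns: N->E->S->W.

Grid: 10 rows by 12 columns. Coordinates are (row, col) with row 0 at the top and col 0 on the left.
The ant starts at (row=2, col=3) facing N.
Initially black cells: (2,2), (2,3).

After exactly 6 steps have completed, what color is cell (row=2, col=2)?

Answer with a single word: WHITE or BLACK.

Step 1: on BLACK (2,3): turn L to W, flip to white, move to (2,2). |black|=1
Step 2: on BLACK (2,2): turn L to S, flip to white, move to (3,2). |black|=0
Step 3: on WHITE (3,2): turn R to W, flip to black, move to (3,1). |black|=1
Step 4: on WHITE (3,1): turn R to N, flip to black, move to (2,1). |black|=2
Step 5: on WHITE (2,1): turn R to E, flip to black, move to (2,2). |black|=3
Step 6: on WHITE (2,2): turn R to S, flip to black, move to (3,2). |black|=4

Answer: BLACK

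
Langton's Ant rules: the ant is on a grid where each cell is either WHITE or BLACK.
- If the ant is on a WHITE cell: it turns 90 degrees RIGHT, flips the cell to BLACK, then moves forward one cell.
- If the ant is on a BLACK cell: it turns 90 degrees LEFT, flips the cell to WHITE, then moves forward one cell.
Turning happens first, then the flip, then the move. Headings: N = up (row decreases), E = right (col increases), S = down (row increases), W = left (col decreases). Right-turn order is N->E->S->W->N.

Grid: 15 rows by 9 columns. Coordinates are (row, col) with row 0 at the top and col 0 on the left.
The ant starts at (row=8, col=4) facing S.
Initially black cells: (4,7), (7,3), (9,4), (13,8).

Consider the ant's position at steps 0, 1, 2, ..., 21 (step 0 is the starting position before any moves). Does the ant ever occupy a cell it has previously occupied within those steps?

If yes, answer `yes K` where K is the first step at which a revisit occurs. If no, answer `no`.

Answer: yes 6

Derivation:
Step 1: on WHITE (8,4): turn R to W, flip to black, move to (8,3). |black|=5 — new cell
Step 2: on WHITE (8,3): turn R to N, flip to black, move to (7,3). |black|=6 — new cell
Step 3: on BLACK (7,3): turn L to W, flip to white, move to (7,2). |black|=5 — new cell
Step 4: on WHITE (7,2): turn R to N, flip to black, move to (6,2). |black|=6 — new cell
Step 5: on WHITE (6,2): turn R to E, flip to black, move to (6,3). |black|=7 — new cell
Step 6: on WHITE (6,3): turn R to S, flip to black, move to (7,3). |black|=8 — REVISIT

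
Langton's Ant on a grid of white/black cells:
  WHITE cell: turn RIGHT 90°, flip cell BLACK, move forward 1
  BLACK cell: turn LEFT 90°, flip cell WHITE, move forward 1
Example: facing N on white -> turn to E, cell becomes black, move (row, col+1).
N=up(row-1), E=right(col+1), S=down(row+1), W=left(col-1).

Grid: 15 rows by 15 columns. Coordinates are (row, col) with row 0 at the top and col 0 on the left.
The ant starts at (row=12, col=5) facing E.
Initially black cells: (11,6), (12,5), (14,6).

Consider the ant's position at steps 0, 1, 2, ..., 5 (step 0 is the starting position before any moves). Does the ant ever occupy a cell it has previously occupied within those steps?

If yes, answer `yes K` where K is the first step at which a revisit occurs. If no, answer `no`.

Step 1: on BLACK (12,5): turn L to N, flip to white, move to (11,5). |black|=2 — new cell
Step 2: on WHITE (11,5): turn R to E, flip to black, move to (11,6). |black|=3 — new cell
Step 3: on BLACK (11,6): turn L to N, flip to white, move to (10,6). |black|=2 — new cell
Step 4: on WHITE (10,6): turn R to E, flip to black, move to (10,7). |black|=3 — new cell
Step 5: on WHITE (10,7): turn R to S, flip to black, move to (11,7). |black|=4 — new cell
No revisit within 5 steps.

Answer: no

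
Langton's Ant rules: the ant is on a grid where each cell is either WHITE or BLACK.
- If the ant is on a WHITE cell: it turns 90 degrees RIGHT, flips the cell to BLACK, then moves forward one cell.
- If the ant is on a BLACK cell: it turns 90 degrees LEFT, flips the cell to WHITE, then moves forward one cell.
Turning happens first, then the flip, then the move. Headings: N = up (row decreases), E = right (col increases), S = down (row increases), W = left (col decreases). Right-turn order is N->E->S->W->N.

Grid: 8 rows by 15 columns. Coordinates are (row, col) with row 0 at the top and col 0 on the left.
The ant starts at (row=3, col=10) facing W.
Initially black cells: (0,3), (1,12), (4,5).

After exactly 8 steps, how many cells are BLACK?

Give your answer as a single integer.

Answer: 9

Derivation:
Step 1: on WHITE (3,10): turn R to N, flip to black, move to (2,10). |black|=4
Step 2: on WHITE (2,10): turn R to E, flip to black, move to (2,11). |black|=5
Step 3: on WHITE (2,11): turn R to S, flip to black, move to (3,11). |black|=6
Step 4: on WHITE (3,11): turn R to W, flip to black, move to (3,10). |black|=7
Step 5: on BLACK (3,10): turn L to S, flip to white, move to (4,10). |black|=6
Step 6: on WHITE (4,10): turn R to W, flip to black, move to (4,9). |black|=7
Step 7: on WHITE (4,9): turn R to N, flip to black, move to (3,9). |black|=8
Step 8: on WHITE (3,9): turn R to E, flip to black, move to (3,10). |black|=9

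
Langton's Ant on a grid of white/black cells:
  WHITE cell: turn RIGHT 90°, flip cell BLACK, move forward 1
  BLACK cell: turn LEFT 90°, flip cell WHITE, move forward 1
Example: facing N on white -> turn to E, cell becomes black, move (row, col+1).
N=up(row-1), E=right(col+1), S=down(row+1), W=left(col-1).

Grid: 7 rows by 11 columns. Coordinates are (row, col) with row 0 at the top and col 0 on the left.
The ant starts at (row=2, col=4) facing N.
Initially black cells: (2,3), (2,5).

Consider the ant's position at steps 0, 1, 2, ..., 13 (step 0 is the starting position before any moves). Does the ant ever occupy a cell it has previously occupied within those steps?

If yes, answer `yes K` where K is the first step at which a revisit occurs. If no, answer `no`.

Step 1: on WHITE (2,4): turn R to E, flip to black, move to (2,5). |black|=3 — new cell
Step 2: on BLACK (2,5): turn L to N, flip to white, move to (1,5). |black|=2 — new cell
Step 3: on WHITE (1,5): turn R to E, flip to black, move to (1,6). |black|=3 — new cell
Step 4: on WHITE (1,6): turn R to S, flip to black, move to (2,6). |black|=4 — new cell
Step 5: on WHITE (2,6): turn R to W, flip to black, move to (2,5). |black|=5 — REVISIT

Answer: yes 5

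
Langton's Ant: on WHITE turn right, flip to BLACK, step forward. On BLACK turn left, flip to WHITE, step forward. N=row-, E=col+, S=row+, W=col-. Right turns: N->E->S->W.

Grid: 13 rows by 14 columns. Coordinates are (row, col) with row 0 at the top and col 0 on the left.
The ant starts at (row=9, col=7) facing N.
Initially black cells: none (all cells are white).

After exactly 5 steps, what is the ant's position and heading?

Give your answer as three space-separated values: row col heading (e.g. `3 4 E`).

Answer: 9 6 W

Derivation:
Step 1: on WHITE (9,7): turn R to E, flip to black, move to (9,8). |black|=1
Step 2: on WHITE (9,8): turn R to S, flip to black, move to (10,8). |black|=2
Step 3: on WHITE (10,8): turn R to W, flip to black, move to (10,7). |black|=3
Step 4: on WHITE (10,7): turn R to N, flip to black, move to (9,7). |black|=4
Step 5: on BLACK (9,7): turn L to W, flip to white, move to (9,6). |black|=3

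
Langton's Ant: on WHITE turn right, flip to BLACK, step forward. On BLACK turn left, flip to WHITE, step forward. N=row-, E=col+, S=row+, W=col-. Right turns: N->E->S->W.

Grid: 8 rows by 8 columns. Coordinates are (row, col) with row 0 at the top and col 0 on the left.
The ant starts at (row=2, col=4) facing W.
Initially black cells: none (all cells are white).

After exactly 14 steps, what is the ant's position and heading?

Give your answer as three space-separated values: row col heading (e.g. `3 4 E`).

Answer: 3 5 E

Derivation:
Step 1: on WHITE (2,4): turn R to N, flip to black, move to (1,4). |black|=1
Step 2: on WHITE (1,4): turn R to E, flip to black, move to (1,5). |black|=2
Step 3: on WHITE (1,5): turn R to S, flip to black, move to (2,5). |black|=3
Step 4: on WHITE (2,5): turn R to W, flip to black, move to (2,4). |black|=4
Step 5: on BLACK (2,4): turn L to S, flip to white, move to (3,4). |black|=3
Step 6: on WHITE (3,4): turn R to W, flip to black, move to (3,3). |black|=4
Step 7: on WHITE (3,3): turn R to N, flip to black, move to (2,3). |black|=5
Step 8: on WHITE (2,3): turn R to E, flip to black, move to (2,4). |black|=6
Step 9: on WHITE (2,4): turn R to S, flip to black, move to (3,4). |black|=7
Step 10: on BLACK (3,4): turn L to E, flip to white, move to (3,5). |black|=6
Step 11: on WHITE (3,5): turn R to S, flip to black, move to (4,5). |black|=7
Step 12: on WHITE (4,5): turn R to W, flip to black, move to (4,4). |black|=8
Step 13: on WHITE (4,4): turn R to N, flip to black, move to (3,4). |black|=9
Step 14: on WHITE (3,4): turn R to E, flip to black, move to (3,5). |black|=10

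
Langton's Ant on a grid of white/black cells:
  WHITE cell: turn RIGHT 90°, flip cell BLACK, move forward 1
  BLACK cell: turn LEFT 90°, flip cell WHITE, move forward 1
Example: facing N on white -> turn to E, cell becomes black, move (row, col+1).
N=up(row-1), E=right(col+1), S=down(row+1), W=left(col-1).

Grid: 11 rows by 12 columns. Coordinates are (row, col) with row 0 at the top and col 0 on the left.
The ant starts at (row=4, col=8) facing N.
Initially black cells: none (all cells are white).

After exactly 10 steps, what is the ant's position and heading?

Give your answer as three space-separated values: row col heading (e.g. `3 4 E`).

Answer: 5 7 S

Derivation:
Step 1: on WHITE (4,8): turn R to E, flip to black, move to (4,9). |black|=1
Step 2: on WHITE (4,9): turn R to S, flip to black, move to (5,9). |black|=2
Step 3: on WHITE (5,9): turn R to W, flip to black, move to (5,8). |black|=3
Step 4: on WHITE (5,8): turn R to N, flip to black, move to (4,8). |black|=4
Step 5: on BLACK (4,8): turn L to W, flip to white, move to (4,7). |black|=3
Step 6: on WHITE (4,7): turn R to N, flip to black, move to (3,7). |black|=4
Step 7: on WHITE (3,7): turn R to E, flip to black, move to (3,8). |black|=5
Step 8: on WHITE (3,8): turn R to S, flip to black, move to (4,8). |black|=6
Step 9: on WHITE (4,8): turn R to W, flip to black, move to (4,7). |black|=7
Step 10: on BLACK (4,7): turn L to S, flip to white, move to (5,7). |black|=6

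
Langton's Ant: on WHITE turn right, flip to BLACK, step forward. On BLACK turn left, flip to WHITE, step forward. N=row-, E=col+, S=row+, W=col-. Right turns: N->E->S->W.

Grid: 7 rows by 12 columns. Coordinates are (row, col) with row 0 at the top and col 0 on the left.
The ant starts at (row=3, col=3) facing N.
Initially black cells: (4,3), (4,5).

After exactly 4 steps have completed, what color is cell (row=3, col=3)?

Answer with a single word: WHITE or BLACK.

Answer: BLACK

Derivation:
Step 1: on WHITE (3,3): turn R to E, flip to black, move to (3,4). |black|=3
Step 2: on WHITE (3,4): turn R to S, flip to black, move to (4,4). |black|=4
Step 3: on WHITE (4,4): turn R to W, flip to black, move to (4,3). |black|=5
Step 4: on BLACK (4,3): turn L to S, flip to white, move to (5,3). |black|=4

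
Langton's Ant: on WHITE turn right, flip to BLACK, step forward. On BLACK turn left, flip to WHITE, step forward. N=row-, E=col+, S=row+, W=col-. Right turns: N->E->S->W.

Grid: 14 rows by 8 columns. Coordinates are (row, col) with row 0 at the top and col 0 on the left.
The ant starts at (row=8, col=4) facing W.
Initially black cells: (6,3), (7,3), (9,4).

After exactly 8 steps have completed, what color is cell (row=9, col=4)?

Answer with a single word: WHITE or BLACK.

Step 1: on WHITE (8,4): turn R to N, flip to black, move to (7,4). |black|=4
Step 2: on WHITE (7,4): turn R to E, flip to black, move to (7,5). |black|=5
Step 3: on WHITE (7,5): turn R to S, flip to black, move to (8,5). |black|=6
Step 4: on WHITE (8,5): turn R to W, flip to black, move to (8,4). |black|=7
Step 5: on BLACK (8,4): turn L to S, flip to white, move to (9,4). |black|=6
Step 6: on BLACK (9,4): turn L to E, flip to white, move to (9,5). |black|=5
Step 7: on WHITE (9,5): turn R to S, flip to black, move to (10,5). |black|=6
Step 8: on WHITE (10,5): turn R to W, flip to black, move to (10,4). |black|=7

Answer: WHITE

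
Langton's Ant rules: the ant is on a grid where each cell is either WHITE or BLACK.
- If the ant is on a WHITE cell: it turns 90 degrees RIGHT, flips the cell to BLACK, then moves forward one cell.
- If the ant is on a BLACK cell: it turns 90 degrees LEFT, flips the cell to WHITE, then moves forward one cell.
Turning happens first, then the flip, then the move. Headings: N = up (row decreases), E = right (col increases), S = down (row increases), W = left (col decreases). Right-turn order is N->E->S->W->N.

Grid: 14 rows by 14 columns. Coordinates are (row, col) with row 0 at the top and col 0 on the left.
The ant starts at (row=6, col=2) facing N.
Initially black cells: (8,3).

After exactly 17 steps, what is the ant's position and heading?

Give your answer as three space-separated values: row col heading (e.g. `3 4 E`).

Step 1: on WHITE (6,2): turn R to E, flip to black, move to (6,3). |black|=2
Step 2: on WHITE (6,3): turn R to S, flip to black, move to (7,3). |black|=3
Step 3: on WHITE (7,3): turn R to W, flip to black, move to (7,2). |black|=4
Step 4: on WHITE (7,2): turn R to N, flip to black, move to (6,2). |black|=5
Step 5: on BLACK (6,2): turn L to W, flip to white, move to (6,1). |black|=4
Step 6: on WHITE (6,1): turn R to N, flip to black, move to (5,1). |black|=5
Step 7: on WHITE (5,1): turn R to E, flip to black, move to (5,2). |black|=6
Step 8: on WHITE (5,2): turn R to S, flip to black, move to (6,2). |black|=7
Step 9: on WHITE (6,2): turn R to W, flip to black, move to (6,1). |black|=8
Step 10: on BLACK (6,1): turn L to S, flip to white, move to (7,1). |black|=7
Step 11: on WHITE (7,1): turn R to W, flip to black, move to (7,0). |black|=8
Step 12: on WHITE (7,0): turn R to N, flip to black, move to (6,0). |black|=9
Step 13: on WHITE (6,0): turn R to E, flip to black, move to (6,1). |black|=10
Step 14: on WHITE (6,1): turn R to S, flip to black, move to (7,1). |black|=11
Step 15: on BLACK (7,1): turn L to E, flip to white, move to (7,2). |black|=10
Step 16: on BLACK (7,2): turn L to N, flip to white, move to (6,2). |black|=9
Step 17: on BLACK (6,2): turn L to W, flip to white, move to (6,1). |black|=8

Answer: 6 1 W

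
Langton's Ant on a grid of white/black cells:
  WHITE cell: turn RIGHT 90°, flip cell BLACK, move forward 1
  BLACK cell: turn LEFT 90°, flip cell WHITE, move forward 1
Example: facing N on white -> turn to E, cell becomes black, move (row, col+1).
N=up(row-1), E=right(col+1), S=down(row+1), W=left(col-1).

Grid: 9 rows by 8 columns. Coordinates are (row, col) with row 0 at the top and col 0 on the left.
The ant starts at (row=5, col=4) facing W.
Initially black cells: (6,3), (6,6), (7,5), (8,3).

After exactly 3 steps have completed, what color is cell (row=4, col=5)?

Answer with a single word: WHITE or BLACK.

Answer: BLACK

Derivation:
Step 1: on WHITE (5,4): turn R to N, flip to black, move to (4,4). |black|=5
Step 2: on WHITE (4,4): turn R to E, flip to black, move to (4,5). |black|=6
Step 3: on WHITE (4,5): turn R to S, flip to black, move to (5,5). |black|=7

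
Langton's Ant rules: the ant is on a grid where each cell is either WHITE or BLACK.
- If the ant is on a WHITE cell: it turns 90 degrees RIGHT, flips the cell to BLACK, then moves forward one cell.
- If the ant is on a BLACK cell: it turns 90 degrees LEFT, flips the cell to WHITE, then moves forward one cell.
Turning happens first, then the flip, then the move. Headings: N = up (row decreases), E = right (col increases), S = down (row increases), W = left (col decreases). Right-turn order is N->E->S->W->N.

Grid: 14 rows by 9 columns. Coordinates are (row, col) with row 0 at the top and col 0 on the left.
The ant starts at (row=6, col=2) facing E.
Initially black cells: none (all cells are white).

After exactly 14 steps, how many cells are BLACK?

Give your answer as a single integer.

Step 1: on WHITE (6,2): turn R to S, flip to black, move to (7,2). |black|=1
Step 2: on WHITE (7,2): turn R to W, flip to black, move to (7,1). |black|=2
Step 3: on WHITE (7,1): turn R to N, flip to black, move to (6,1). |black|=3
Step 4: on WHITE (6,1): turn R to E, flip to black, move to (6,2). |black|=4
Step 5: on BLACK (6,2): turn L to N, flip to white, move to (5,2). |black|=3
Step 6: on WHITE (5,2): turn R to E, flip to black, move to (5,3). |black|=4
Step 7: on WHITE (5,3): turn R to S, flip to black, move to (6,3). |black|=5
Step 8: on WHITE (6,3): turn R to W, flip to black, move to (6,2). |black|=6
Step 9: on WHITE (6,2): turn R to N, flip to black, move to (5,2). |black|=7
Step 10: on BLACK (5,2): turn L to W, flip to white, move to (5,1). |black|=6
Step 11: on WHITE (5,1): turn R to N, flip to black, move to (4,1). |black|=7
Step 12: on WHITE (4,1): turn R to E, flip to black, move to (4,2). |black|=8
Step 13: on WHITE (4,2): turn R to S, flip to black, move to (5,2). |black|=9
Step 14: on WHITE (5,2): turn R to W, flip to black, move to (5,1). |black|=10

Answer: 10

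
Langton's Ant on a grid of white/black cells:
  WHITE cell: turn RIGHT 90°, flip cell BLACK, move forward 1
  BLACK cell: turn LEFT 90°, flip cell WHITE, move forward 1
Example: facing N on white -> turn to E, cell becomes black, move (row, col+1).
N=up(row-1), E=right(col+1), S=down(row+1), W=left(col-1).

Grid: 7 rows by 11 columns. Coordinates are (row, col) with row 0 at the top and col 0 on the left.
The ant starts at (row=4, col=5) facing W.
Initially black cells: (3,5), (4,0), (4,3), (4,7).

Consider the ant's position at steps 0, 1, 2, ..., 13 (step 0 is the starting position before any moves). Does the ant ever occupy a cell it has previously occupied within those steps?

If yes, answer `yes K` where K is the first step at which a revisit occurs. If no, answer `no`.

Answer: yes 5

Derivation:
Step 1: on WHITE (4,5): turn R to N, flip to black, move to (3,5). |black|=5 — new cell
Step 2: on BLACK (3,5): turn L to W, flip to white, move to (3,4). |black|=4 — new cell
Step 3: on WHITE (3,4): turn R to N, flip to black, move to (2,4). |black|=5 — new cell
Step 4: on WHITE (2,4): turn R to E, flip to black, move to (2,5). |black|=6 — new cell
Step 5: on WHITE (2,5): turn R to S, flip to black, move to (3,5). |black|=7 — REVISIT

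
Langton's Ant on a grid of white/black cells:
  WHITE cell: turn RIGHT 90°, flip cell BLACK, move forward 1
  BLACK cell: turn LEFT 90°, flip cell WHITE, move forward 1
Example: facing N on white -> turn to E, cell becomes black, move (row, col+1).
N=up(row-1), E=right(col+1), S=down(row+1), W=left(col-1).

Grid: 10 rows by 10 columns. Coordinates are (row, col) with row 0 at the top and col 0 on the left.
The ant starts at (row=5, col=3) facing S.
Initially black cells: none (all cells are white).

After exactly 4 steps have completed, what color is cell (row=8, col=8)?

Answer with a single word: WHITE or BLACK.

Step 1: on WHITE (5,3): turn R to W, flip to black, move to (5,2). |black|=1
Step 2: on WHITE (5,2): turn R to N, flip to black, move to (4,2). |black|=2
Step 3: on WHITE (4,2): turn R to E, flip to black, move to (4,3). |black|=3
Step 4: on WHITE (4,3): turn R to S, flip to black, move to (5,3). |black|=4

Answer: WHITE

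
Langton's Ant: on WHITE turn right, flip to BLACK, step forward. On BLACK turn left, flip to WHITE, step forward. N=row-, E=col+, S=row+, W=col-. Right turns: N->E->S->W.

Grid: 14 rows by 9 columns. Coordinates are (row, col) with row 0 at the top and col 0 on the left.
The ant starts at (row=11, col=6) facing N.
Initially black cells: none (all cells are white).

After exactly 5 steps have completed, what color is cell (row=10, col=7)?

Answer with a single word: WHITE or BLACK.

Answer: WHITE

Derivation:
Step 1: on WHITE (11,6): turn R to E, flip to black, move to (11,7). |black|=1
Step 2: on WHITE (11,7): turn R to S, flip to black, move to (12,7). |black|=2
Step 3: on WHITE (12,7): turn R to W, flip to black, move to (12,6). |black|=3
Step 4: on WHITE (12,6): turn R to N, flip to black, move to (11,6). |black|=4
Step 5: on BLACK (11,6): turn L to W, flip to white, move to (11,5). |black|=3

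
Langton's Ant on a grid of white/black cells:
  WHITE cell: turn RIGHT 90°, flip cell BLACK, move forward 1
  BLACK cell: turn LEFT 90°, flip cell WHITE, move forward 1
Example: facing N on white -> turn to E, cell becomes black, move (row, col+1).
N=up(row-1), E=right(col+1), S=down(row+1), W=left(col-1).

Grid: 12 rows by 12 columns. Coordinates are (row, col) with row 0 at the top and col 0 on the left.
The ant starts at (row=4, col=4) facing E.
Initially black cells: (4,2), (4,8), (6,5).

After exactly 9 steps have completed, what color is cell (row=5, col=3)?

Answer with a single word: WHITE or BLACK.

Step 1: on WHITE (4,4): turn R to S, flip to black, move to (5,4). |black|=4
Step 2: on WHITE (5,4): turn R to W, flip to black, move to (5,3). |black|=5
Step 3: on WHITE (5,3): turn R to N, flip to black, move to (4,3). |black|=6
Step 4: on WHITE (4,3): turn R to E, flip to black, move to (4,4). |black|=7
Step 5: on BLACK (4,4): turn L to N, flip to white, move to (3,4). |black|=6
Step 6: on WHITE (3,4): turn R to E, flip to black, move to (3,5). |black|=7
Step 7: on WHITE (3,5): turn R to S, flip to black, move to (4,5). |black|=8
Step 8: on WHITE (4,5): turn R to W, flip to black, move to (4,4). |black|=9
Step 9: on WHITE (4,4): turn R to N, flip to black, move to (3,4). |black|=10

Answer: BLACK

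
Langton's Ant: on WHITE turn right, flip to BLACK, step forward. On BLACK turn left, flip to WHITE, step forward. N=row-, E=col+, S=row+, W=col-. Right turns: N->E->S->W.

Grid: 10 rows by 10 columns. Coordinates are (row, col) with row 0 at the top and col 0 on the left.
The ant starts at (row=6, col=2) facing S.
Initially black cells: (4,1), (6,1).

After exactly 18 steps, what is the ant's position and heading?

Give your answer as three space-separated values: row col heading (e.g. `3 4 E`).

Answer: 9 3 S

Derivation:
Step 1: on WHITE (6,2): turn R to W, flip to black, move to (6,1). |black|=3
Step 2: on BLACK (6,1): turn L to S, flip to white, move to (7,1). |black|=2
Step 3: on WHITE (7,1): turn R to W, flip to black, move to (7,0). |black|=3
Step 4: on WHITE (7,0): turn R to N, flip to black, move to (6,0). |black|=4
Step 5: on WHITE (6,0): turn R to E, flip to black, move to (6,1). |black|=5
Step 6: on WHITE (6,1): turn R to S, flip to black, move to (7,1). |black|=6
Step 7: on BLACK (7,1): turn L to E, flip to white, move to (7,2). |black|=5
Step 8: on WHITE (7,2): turn R to S, flip to black, move to (8,2). |black|=6
Step 9: on WHITE (8,2): turn R to W, flip to black, move to (8,1). |black|=7
Step 10: on WHITE (8,1): turn R to N, flip to black, move to (7,1). |black|=8
Step 11: on WHITE (7,1): turn R to E, flip to black, move to (7,2). |black|=9
Step 12: on BLACK (7,2): turn L to N, flip to white, move to (6,2). |black|=8
Step 13: on BLACK (6,2): turn L to W, flip to white, move to (6,1). |black|=7
Step 14: on BLACK (6,1): turn L to S, flip to white, move to (7,1). |black|=6
Step 15: on BLACK (7,1): turn L to E, flip to white, move to (7,2). |black|=5
Step 16: on WHITE (7,2): turn R to S, flip to black, move to (8,2). |black|=6
Step 17: on BLACK (8,2): turn L to E, flip to white, move to (8,3). |black|=5
Step 18: on WHITE (8,3): turn R to S, flip to black, move to (9,3). |black|=6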